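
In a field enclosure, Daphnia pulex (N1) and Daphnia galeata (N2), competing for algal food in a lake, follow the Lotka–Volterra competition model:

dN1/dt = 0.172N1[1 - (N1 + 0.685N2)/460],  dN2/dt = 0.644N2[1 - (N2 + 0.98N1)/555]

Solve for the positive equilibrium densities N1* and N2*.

Setting both brackets to zero gives the nullclines N1 + 0.685N2 = 460 and 0.98N1 + N2 = 555.
Substituting N2 = 555 - 0.98N1 into the first: N1(1 - 0.685·0.98) = 460 - 0.685·555.
So N1* = 79.8/0.329 = 243, and then N2* = 555 - 0.98·243 = 317.

N1* ≈ 243, N2* ≈ 317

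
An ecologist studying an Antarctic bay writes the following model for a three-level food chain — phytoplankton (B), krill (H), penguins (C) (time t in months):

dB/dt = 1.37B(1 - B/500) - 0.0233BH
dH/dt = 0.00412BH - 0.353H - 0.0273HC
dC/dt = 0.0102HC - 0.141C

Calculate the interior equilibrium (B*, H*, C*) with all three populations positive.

B* ≈ 382, H* ≈ 13.8, C* ≈ 44.8

From dC/dt = 0: 0.0102H* = 0.141, so H* = 13.8.
From dB/dt = 0: 1.37(1 - B*/500) = 0.0233·13.8, giving B* = 500·(1 - 0.235) = 382.
From dH/dt = 0: 0.00412·382 - 0.353 = 0.0273C*, so C* = 1.22/0.0273 = 44.8.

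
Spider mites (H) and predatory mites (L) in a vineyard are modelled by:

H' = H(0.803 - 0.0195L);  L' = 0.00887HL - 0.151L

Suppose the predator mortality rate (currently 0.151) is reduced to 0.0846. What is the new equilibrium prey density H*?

H* ≈ 9.54

At the interior fixed point, setting dL/dt = 0 with L > 0 fixes H* = (predator death rate)/(HL coefficient) — independent of the other coefficients.
With the change, H* = 0.0846/0.00887 = 9.54; it falls from 17.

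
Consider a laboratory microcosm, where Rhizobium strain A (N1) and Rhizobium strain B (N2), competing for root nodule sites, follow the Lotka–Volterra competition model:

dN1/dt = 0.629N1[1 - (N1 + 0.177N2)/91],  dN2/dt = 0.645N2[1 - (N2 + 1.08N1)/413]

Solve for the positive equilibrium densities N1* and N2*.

Setting both brackets to zero gives the nullclines N1 + 0.177N2 = 91 and 1.08N1 + N2 = 413.
Substituting N2 = 413 - 1.08N1 into the first: N1(1 - 0.177·1.08) = 91 - 0.177·413.
So N1* = 17.9/0.809 = 22.1, and then N2* = 413 - 1.08·22.1 = 389.

N1* ≈ 22.1, N2* ≈ 389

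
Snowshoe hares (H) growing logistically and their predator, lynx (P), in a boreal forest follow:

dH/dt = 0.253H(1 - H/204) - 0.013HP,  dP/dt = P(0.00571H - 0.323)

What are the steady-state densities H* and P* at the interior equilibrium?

From dP/dt = 0 with P > 0: 0.00571H* = 0.323, so H* = 56.6.
Substitute into dH/dt = 0: 0.253(1 - 56.6/204) = 0.013P*.
The bracket is 0.723, giving P* = 0.183/0.013 = 14.1.

H* ≈ 56.6, P* ≈ 14.1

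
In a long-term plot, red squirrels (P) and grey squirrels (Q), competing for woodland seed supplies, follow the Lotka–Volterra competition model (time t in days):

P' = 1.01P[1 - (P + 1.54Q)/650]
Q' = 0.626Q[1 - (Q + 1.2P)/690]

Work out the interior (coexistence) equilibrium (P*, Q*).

Setting both brackets to zero gives the nullclines P + 1.54Q = 650 and 1.2P + Q = 690.
Substituting Q = 690 - 1.2P into the first: P(1 - 1.54·1.2) = 650 - 1.54·690.
So P* = -413/-0.848 = 487, and then Q* = 690 - 1.2·487 = 106.

P* ≈ 487, Q* ≈ 106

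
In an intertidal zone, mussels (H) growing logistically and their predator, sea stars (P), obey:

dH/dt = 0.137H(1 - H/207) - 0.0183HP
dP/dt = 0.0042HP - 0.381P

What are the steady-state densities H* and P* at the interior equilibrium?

H* ≈ 90.7, P* ≈ 4.21

From dP/dt = 0 with P > 0: 0.0042H* = 0.381, so H* = 90.7.
Substitute into dH/dt = 0: 0.137(1 - 90.7/207) = 0.0183P*.
The bracket is 0.562, giving P* = 0.077/0.0183 = 4.21.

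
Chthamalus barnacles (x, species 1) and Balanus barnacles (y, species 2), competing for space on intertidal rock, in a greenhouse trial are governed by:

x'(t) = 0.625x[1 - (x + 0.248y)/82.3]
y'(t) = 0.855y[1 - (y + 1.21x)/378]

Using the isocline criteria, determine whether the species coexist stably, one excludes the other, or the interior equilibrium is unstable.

Compare the nullcline intercepts: K1/α12 = 82.3/0.248 = 332 < K2 = 378; K2/α21 = 378/1.21 = 312 > K1 = 82.3.
Since the inequalities point opposite ways, species 2 can invade but species 1 cannot.

species 2 excludes species 1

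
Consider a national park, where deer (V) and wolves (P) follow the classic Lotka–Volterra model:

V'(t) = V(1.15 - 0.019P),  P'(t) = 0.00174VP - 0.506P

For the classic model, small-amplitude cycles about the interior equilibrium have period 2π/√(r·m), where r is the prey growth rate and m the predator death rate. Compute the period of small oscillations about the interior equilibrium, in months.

T ≈ 8.24 months

Here r = 1.15 and m = 0.506, so r·m = 0.582.
ω = √0.582 = 0.763 per month, hence T = 2π/ω ≈ 8.24 months.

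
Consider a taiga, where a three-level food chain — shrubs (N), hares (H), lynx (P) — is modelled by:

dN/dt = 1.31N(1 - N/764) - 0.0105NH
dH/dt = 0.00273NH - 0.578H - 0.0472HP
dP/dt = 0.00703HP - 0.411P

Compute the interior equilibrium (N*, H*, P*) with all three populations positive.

From dP/dt = 0: 0.00703H* = 0.411, so H* = 58.5.
From dN/dt = 0: 1.31(1 - N*/764) = 0.0105·58.5, giving N* = 764·(1 - 0.469) = 406.
From dH/dt = 0: 0.00273·406 - 0.578 = 0.0472P*, so P* = 0.53/0.0472 = 11.2.

N* ≈ 406, H* ≈ 58.5, P* ≈ 11.2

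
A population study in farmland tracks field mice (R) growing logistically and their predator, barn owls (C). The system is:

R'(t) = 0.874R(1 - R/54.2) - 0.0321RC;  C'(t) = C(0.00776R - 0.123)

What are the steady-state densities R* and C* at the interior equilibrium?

R* ≈ 15.9, C* ≈ 19.3

From dC/dt = 0 with C > 0: 0.00776R* = 0.123, so R* = 15.9.
Substitute into dR/dt = 0: 0.874(1 - 15.9/54.2) = 0.0321C*.
The bracket is 0.708, giving C* = 0.618/0.0321 = 19.3.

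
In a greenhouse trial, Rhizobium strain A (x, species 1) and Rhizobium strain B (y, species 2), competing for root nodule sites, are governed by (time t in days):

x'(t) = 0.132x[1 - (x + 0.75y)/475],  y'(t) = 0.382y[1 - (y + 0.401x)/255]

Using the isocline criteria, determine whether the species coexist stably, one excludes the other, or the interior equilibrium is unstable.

stable coexistence

Compare the nullcline intercepts: K1/α12 = 475/0.75 = 633 > K2 = 255; K2/α21 = 255/0.401 = 636 > K1 = 475.
Since both inequalities hold, each species can invade when rare, so the interior equilibrium is stable.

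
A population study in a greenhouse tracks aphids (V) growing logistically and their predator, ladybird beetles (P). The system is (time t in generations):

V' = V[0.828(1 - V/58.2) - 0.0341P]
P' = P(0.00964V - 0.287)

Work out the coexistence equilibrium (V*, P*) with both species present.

V* ≈ 29.8, P* ≈ 11.9

From dP/dt = 0 with P > 0: 0.00964V* = 0.287, so V* = 29.8.
Substitute into dV/dt = 0: 0.828(1 - 29.8/58.2) = 0.0341P*.
The bracket is 0.488, giving P* = 0.404/0.0341 = 11.9.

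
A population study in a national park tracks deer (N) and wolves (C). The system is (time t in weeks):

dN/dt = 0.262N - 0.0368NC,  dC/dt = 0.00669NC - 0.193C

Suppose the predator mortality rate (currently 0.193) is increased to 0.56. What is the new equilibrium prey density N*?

At the interior fixed point, setting dC/dt = 0 with C > 0 fixes N* = (predator death rate)/(NC coefficient) — independent of the other coefficients.
With the change, N* = 0.56/0.00669 = 83.7; it rises from 28.8.

N* ≈ 83.7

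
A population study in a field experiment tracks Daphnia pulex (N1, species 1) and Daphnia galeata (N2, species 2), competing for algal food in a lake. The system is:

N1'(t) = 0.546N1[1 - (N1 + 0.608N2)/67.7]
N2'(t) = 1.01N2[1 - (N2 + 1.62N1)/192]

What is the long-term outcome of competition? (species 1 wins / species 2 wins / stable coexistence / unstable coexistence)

species 2 excludes species 1

Compare the nullcline intercepts: K1/α12 = 67.7/0.608 = 111 < K2 = 192; K2/α21 = 192/1.62 = 119 > K1 = 67.7.
Since the inequalities point opposite ways, species 2 can invade but species 1 cannot.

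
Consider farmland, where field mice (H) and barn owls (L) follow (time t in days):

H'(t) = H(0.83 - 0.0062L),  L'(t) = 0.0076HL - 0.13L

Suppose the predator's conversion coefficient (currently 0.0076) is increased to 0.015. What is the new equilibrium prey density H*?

At the interior fixed point, setting dL/dt = 0 with L > 0 fixes H* = (predator death rate)/(HL coefficient) — independent of the other coefficients.
With the change, H* = 0.13/0.015 = 8.67; it falls from 17.1.

H* ≈ 8.67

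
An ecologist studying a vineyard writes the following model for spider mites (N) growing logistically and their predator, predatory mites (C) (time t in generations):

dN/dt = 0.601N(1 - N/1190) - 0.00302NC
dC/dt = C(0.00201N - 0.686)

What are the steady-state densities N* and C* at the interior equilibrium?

N* ≈ 341, C* ≈ 142

From dC/dt = 0 with C > 0: 0.00201N* = 0.686, so N* = 341.
Substitute into dN/dt = 0: 0.601(1 - 341/1190) = 0.00302C*.
The bracket is 0.713, giving C* = 0.429/0.00302 = 142.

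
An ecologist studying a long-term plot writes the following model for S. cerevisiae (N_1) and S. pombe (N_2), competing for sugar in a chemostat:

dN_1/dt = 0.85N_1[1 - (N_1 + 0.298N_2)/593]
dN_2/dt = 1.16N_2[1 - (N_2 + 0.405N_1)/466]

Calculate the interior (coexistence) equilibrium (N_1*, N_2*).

N_1* ≈ 516, N_2* ≈ 257

Setting both brackets to zero gives the nullclines N_1 + 0.298N_2 = 593 and 0.405N_1 + N_2 = 466.
Substituting N_2 = 466 - 0.405N_1 into the first: N_1(1 - 0.298·0.405) = 593 - 0.298·466.
So N_1* = 454/0.879 = 516, and then N_2* = 466 - 0.405·516 = 257.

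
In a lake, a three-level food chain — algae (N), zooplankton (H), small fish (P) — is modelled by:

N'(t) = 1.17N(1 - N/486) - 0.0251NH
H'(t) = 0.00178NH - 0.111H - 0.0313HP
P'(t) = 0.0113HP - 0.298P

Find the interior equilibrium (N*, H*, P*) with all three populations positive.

From dP/dt = 0: 0.0113H* = 0.298, so H* = 26.4.
From dN/dt = 0: 1.17(1 - N*/486) = 0.0251·26.4, giving N* = 486·(1 - 0.566) = 211.
From dH/dt = 0: 0.00178·211 - 0.111 = 0.0313P*, so P* = 0.265/0.0313 = 8.46.

N* ≈ 211, H* ≈ 26.4, P* ≈ 8.46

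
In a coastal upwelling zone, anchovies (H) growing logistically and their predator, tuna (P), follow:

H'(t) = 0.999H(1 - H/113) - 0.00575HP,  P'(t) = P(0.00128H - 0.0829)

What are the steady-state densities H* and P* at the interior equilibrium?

H* ≈ 64.8, P* ≈ 74.2

From dP/dt = 0 with P > 0: 0.00128H* = 0.0829, so H* = 64.8.
Substitute into dH/dt = 0: 0.999(1 - 64.8/113) = 0.00575P*.
The bracket is 0.427, giving P* = 0.426/0.00575 = 74.2.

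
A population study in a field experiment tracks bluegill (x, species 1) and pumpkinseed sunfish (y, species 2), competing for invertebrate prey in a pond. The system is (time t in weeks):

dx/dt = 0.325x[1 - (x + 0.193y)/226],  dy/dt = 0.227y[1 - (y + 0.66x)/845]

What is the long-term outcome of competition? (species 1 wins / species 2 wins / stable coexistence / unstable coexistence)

Compare the nullcline intercepts: K1/α12 = 226/0.193 = 1170 > K2 = 845; K2/α21 = 845/0.66 = 1280 > K1 = 226.
Since both inequalities hold, each species can invade when rare, so the interior equilibrium is stable.

stable coexistence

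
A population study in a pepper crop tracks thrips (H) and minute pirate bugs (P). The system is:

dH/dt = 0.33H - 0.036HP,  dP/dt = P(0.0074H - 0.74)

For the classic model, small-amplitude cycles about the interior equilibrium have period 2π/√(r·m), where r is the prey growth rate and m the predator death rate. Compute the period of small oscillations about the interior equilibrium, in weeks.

Here r = 0.33 and m = 0.74, so r·m = 0.244.
ω = √0.244 = 0.494 per week, hence T = 2π/ω ≈ 12.7 weeks.

T ≈ 12.7 weeks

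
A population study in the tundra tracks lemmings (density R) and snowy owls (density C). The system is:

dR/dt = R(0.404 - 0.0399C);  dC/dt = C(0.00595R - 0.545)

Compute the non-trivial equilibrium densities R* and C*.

R* ≈ 91.6, C* ≈ 10.1

Set dC/dt = 0 with C > 0: 0.00595R - 0.545 = 0, so R* = 0.545/0.00595 = 91.6.
Set dR/dt = 0 with R > 0: 0.404 - 0.0399C = 0, so C* = 0.404/0.0399 = 10.1.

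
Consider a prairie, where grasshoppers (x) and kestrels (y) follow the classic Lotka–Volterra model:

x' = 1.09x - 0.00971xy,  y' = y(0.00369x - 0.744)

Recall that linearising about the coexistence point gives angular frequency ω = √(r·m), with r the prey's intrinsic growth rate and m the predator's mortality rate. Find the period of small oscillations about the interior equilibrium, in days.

Here r = 1.09 and m = 0.744, so r·m = 0.811.
ω = √0.811 = 0.901 per day, hence T = 2π/ω ≈ 6.98 days.

T ≈ 6.98 days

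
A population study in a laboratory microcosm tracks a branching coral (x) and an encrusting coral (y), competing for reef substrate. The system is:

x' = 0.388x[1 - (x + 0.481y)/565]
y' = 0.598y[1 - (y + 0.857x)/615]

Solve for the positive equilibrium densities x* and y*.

Setting both brackets to zero gives the nullclines x + 0.481y = 565 and 0.857x + y = 615.
Substituting y = 615 - 0.857x into the first: x(1 - 0.481·0.857) = 565 - 0.481·615.
So x* = 269/0.588 = 458, and then y* = 615 - 0.857·458 = 223.

x* ≈ 458, y* ≈ 223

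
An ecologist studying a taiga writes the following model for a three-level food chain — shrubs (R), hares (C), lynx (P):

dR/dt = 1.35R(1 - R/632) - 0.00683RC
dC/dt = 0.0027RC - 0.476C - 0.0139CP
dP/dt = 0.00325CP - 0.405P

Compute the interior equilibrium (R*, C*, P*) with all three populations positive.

From dP/dt = 0: 0.00325C* = 0.405, so C* = 125.
From dR/dt = 0: 1.35(1 - R*/632) = 0.00683·125, giving R* = 632·(1 - 0.63) = 234.
From dC/dt = 0: 0.0027·234 - 0.476 = 0.0139P*, so P* = 0.155/0.0139 = 11.1.

R* ≈ 234, C* ≈ 125, P* ≈ 11.1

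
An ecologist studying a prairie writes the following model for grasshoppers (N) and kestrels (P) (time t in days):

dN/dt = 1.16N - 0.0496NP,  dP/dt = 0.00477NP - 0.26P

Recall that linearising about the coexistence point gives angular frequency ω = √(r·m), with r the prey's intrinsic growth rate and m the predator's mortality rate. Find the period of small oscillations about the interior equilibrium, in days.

T ≈ 11.4 days

Here r = 1.16 and m = 0.26, so r·m = 0.302.
ω = √0.302 = 0.549 per day, hence T = 2π/ω ≈ 11.4 days.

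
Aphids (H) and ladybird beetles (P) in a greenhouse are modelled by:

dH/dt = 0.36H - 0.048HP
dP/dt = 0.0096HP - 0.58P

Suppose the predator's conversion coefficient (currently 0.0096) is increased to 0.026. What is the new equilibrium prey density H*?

H* ≈ 22.3

At the interior fixed point, setting dP/dt = 0 with P > 0 fixes H* = (predator death rate)/(HP coefficient) — independent of the other coefficients.
With the change, H* = 0.58/0.026 = 22.3; it falls from 60.4.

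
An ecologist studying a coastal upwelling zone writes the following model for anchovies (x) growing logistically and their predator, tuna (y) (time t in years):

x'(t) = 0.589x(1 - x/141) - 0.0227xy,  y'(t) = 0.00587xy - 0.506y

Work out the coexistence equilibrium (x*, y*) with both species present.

x* ≈ 86.2, y* ≈ 10.1

From dy/dt = 0 with y > 0: 0.00587x* = 0.506, so x* = 86.2.
Substitute into dx/dt = 0: 0.589(1 - 86.2/141) = 0.0227y*.
The bracket is 0.389, giving y* = 0.229/0.0227 = 10.1.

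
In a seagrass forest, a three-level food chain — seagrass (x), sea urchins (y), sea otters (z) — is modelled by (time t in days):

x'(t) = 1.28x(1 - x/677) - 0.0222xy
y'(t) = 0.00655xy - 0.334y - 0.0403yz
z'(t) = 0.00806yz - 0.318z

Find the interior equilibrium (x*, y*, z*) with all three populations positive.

From dz/dt = 0: 0.00806y* = 0.318, so y* = 39.5.
From dx/dt = 0: 1.28(1 - x*/677) = 0.0222·39.5, giving x* = 677·(1 - 0.684) = 214.
From dy/dt = 0: 0.00655·214 - 0.334 = 0.0403z*, so z* = 1.07/0.0403 = 26.5.

x* ≈ 214, y* ≈ 39.5, z* ≈ 26.5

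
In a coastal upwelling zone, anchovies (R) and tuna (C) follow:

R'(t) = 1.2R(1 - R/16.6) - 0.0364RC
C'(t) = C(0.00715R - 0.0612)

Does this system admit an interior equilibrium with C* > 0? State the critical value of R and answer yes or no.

Threshold R = 8.56; K > 8.56, so yes, the predator persists.

The predator equation gives dC/dt > 0 only when R > 0.0612/0.00715 = 8.56.
Without the predator, R → K = 16.6. Since 16.6 > 8.56, the predator can invade and persist.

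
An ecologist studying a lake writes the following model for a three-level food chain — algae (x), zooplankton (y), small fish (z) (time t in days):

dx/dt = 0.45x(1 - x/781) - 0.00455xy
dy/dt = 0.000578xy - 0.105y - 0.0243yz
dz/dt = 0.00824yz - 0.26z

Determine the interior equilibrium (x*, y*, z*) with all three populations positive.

x* ≈ 532, y* ≈ 31.6, z* ≈ 8.33

From dz/dt = 0: 0.00824y* = 0.26, so y* = 31.6.
From dx/dt = 0: 0.45(1 - x*/781) = 0.00455·31.6, giving x* = 781·(1 - 0.319) = 532.
From dy/dt = 0: 0.000578·532 - 0.105 = 0.0243z*, so z* = 0.202/0.0243 = 8.33.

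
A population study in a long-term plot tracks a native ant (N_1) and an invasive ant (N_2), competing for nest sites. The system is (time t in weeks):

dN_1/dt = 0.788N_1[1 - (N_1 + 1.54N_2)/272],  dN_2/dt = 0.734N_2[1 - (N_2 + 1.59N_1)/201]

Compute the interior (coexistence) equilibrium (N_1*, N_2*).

Setting both brackets to zero gives the nullclines N_1 + 1.54N_2 = 272 and 1.59N_1 + N_2 = 201.
Substituting N_2 = 201 - 1.59N_1 into the first: N_1(1 - 1.54·1.59) = 272 - 1.54·201.
So N_1* = -37.5/-1.45 = 25.9, and then N_2* = 201 - 1.59·25.9 = 160.

N_1* ≈ 25.9, N_2* ≈ 160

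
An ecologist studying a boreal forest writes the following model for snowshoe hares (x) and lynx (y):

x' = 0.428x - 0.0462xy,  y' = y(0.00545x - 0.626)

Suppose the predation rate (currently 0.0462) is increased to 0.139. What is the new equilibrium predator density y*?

At the interior fixed point, setting dx/dt = 0 with x > 0 fixes y* = (prey growth rate)/(xy coefficient) — independent of the other coefficients.
With the change, y* = 0.428/0.139 = 3.08; it falls from 9.26.

y* ≈ 3.08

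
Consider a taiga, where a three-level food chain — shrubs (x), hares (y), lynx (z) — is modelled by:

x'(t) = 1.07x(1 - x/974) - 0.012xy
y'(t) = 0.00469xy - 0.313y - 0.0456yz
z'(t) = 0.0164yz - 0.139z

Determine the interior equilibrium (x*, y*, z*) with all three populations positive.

x* ≈ 881, y* ≈ 8.48, z* ≈ 83.8

From dz/dt = 0: 0.0164y* = 0.139, so y* = 8.48.
From dx/dt = 0: 1.07(1 - x*/974) = 0.012·8.48, giving x* = 974·(1 - 0.0951) = 881.
From dy/dt = 0: 0.00469·881 - 0.313 = 0.0456z*, so z* = 3.82/0.0456 = 83.8.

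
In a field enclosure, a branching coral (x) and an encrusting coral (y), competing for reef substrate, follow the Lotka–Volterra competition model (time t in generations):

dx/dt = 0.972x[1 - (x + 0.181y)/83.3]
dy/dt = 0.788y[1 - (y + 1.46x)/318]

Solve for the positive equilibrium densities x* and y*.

x* ≈ 35, y* ≈ 267

Setting both brackets to zero gives the nullclines x + 0.181y = 83.3 and 1.46x + y = 318.
Substituting y = 318 - 1.46x into the first: x(1 - 0.181·1.46) = 83.3 - 0.181·318.
So x* = 25.7/0.736 = 35, and then y* = 318 - 1.46·35 = 267.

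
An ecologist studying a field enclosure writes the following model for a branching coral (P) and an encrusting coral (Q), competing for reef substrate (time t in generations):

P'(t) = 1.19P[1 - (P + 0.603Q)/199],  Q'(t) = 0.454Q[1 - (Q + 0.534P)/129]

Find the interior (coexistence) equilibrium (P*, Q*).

P* ≈ 179, Q* ≈ 33.5

Setting both brackets to zero gives the nullclines P + 0.603Q = 199 and 0.534P + Q = 129.
Substituting Q = 129 - 0.534P into the first: P(1 - 0.603·0.534) = 199 - 0.603·129.
So P* = 121/0.678 = 179, and then Q* = 129 - 0.534·179 = 33.5.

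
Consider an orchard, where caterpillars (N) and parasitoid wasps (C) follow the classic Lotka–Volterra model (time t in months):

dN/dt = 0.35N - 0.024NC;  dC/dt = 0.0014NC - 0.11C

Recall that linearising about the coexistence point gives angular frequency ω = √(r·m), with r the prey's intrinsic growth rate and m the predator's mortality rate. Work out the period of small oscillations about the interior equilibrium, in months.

Here r = 0.35 and m = 0.11, so r·m = 0.0385.
ω = √0.0385 = 0.196 per month, hence T = 2π/ω ≈ 32 months.

T ≈ 32 months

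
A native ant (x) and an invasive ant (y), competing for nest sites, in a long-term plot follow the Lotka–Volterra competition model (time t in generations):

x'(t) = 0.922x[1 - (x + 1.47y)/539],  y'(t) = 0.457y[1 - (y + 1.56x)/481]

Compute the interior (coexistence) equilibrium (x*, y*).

x* ≈ 130, y* ≈ 278

Setting both brackets to zero gives the nullclines x + 1.47y = 539 and 1.56x + y = 481.
Substituting y = 481 - 1.56x into the first: x(1 - 1.47·1.56) = 539 - 1.47·481.
So x* = -168/-1.29 = 130, and then y* = 481 - 1.56·130 = 278.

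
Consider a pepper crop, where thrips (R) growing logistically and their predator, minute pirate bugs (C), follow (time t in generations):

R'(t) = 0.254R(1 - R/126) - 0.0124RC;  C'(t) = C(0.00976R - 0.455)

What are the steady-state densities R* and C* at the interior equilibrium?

R* ≈ 46.6, C* ≈ 12.9

From dC/dt = 0 with C > 0: 0.00976R* = 0.455, so R* = 46.6.
Substitute into dR/dt = 0: 0.254(1 - 46.6/126) = 0.0124C*.
The bracket is 0.63, giving C* = 0.16/0.0124 = 12.9.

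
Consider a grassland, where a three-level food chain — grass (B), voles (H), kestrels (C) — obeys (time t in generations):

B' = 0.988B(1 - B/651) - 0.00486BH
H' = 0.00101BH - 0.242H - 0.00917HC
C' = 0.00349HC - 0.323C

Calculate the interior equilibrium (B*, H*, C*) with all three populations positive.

B* ≈ 355, H* ≈ 92.6, C* ≈ 12.7

From dC/dt = 0: 0.00349H* = 0.323, so H* = 92.6.
From dB/dt = 0: 0.988(1 - B*/651) = 0.00486·92.6, giving B* = 651·(1 - 0.455) = 355.
From dH/dt = 0: 0.00101·355 - 0.242 = 0.00917C*, so C* = 0.116/0.00917 = 12.7.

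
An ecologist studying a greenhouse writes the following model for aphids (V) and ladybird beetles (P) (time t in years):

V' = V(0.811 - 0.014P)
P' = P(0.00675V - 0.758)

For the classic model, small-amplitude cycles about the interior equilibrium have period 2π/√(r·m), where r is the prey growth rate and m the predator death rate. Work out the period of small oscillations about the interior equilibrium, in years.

Here r = 0.811 and m = 0.758, so r·m = 0.615.
ω = √0.615 = 0.784 per year, hence T = 2π/ω ≈ 8.01 years.

T ≈ 8.01 years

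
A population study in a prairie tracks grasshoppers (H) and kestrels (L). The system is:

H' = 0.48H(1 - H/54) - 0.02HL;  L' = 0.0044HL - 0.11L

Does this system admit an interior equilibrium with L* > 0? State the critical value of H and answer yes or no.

Threshold H = 25; K > 25, so yes, the predator persists.

The predator equation gives dL/dt > 0 only when H > 0.11/0.0044 = 25.
Without the predator, H → K = 54. Since 54 > 25, the predator can invade and persist.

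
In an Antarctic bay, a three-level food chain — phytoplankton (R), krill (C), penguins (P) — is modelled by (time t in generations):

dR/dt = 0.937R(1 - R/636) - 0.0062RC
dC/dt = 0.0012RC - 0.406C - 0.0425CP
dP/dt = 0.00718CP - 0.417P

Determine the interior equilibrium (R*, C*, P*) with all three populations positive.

R* ≈ 392, C* ≈ 58.1, P* ≈ 1.5

From dP/dt = 0: 0.00718C* = 0.417, so C* = 58.1.
From dR/dt = 0: 0.937(1 - R*/636) = 0.0062·58.1, giving R* = 636·(1 - 0.384) = 392.
From dC/dt = 0: 0.0012·392 - 0.406 = 0.0425P*, so P* = 0.0639/0.0425 = 1.5.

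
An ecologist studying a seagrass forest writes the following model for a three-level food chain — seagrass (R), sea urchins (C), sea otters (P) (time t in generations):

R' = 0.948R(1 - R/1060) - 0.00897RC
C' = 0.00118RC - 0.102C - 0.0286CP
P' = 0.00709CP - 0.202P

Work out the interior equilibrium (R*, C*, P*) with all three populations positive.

From dP/dt = 0: 0.00709C* = 0.202, so C* = 28.5.
From dR/dt = 0: 0.948(1 - R*/1060) = 0.00897·28.5, giving R* = 1060·(1 - 0.27) = 774.
From dC/dt = 0: 0.00118·774 - 0.102 = 0.0286P*, so P* = 0.812/0.0286 = 28.4.

R* ≈ 774, C* ≈ 28.5, P* ≈ 28.4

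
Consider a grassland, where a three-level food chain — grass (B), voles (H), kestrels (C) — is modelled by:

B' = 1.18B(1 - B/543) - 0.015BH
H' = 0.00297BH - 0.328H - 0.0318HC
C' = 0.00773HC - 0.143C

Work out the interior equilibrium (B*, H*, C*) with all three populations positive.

From dC/dt = 0: 0.00773H* = 0.143, so H* = 18.5.
From dB/dt = 0: 1.18(1 - B*/543) = 0.015·18.5, giving B* = 543·(1 - 0.235) = 415.
From dH/dt = 0: 0.00297·415 - 0.328 = 0.0318C*, so C* = 0.905/0.0318 = 28.5.

B* ≈ 415, H* ≈ 18.5, C* ≈ 28.5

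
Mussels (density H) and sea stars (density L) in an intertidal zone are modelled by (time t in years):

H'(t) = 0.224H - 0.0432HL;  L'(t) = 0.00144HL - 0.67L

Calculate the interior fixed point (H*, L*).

Set dL/dt = 0 with L > 0: 0.00144H - 0.67 = 0, so H* = 0.67/0.00144 = 465.
Set dH/dt = 0 with H > 0: 0.224 - 0.0432L = 0, so L* = 0.224/0.0432 = 5.19.

H* ≈ 465, L* ≈ 5.19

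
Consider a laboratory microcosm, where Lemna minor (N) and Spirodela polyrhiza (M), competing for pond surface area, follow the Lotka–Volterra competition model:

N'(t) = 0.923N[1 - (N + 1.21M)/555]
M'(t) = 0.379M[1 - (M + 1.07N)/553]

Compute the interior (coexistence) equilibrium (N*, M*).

N* ≈ 387, M* ≈ 139

Setting both brackets to zero gives the nullclines N + 1.21M = 555 and 1.07N + M = 553.
Substituting M = 553 - 1.07N into the first: N(1 - 1.21·1.07) = 555 - 1.21·553.
So N* = -114/-0.295 = 387, and then M* = 553 - 1.07·387 = 139.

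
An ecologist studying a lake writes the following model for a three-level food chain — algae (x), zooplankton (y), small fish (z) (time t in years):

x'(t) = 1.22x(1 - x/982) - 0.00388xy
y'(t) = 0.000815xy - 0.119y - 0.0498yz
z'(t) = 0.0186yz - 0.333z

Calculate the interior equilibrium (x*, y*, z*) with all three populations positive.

From dz/dt = 0: 0.0186y* = 0.333, so y* = 17.9.
From dx/dt = 0: 1.22(1 - x*/982) = 0.00388·17.9, giving x* = 982·(1 - 0.0569) = 926.
From dy/dt = 0: 0.000815·926 - 0.119 = 0.0498z*, so z* = 0.636/0.0498 = 12.8.

x* ≈ 926, y* ≈ 17.9, z* ≈ 12.8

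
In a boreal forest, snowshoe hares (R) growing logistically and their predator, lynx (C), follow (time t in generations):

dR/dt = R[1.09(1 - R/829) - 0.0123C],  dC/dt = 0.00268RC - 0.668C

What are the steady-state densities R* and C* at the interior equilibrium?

R* ≈ 249, C* ≈ 62

From dC/dt = 0 with C > 0: 0.00268R* = 0.668, so R* = 249.
Substitute into dR/dt = 0: 1.09(1 - 249/829) = 0.0123C*.
The bracket is 0.699, giving C* = 0.762/0.0123 = 62.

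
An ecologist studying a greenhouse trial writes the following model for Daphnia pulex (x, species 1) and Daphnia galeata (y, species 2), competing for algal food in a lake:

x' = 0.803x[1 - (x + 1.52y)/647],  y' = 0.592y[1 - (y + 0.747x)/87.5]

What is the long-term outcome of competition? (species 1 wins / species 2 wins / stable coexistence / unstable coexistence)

Compare the nullcline intercepts: K1/α12 = 647/1.52 = 426 > K2 = 87.5; K2/α21 = 87.5/0.747 = 117 < K1 = 647.
Since the inequalities point opposite ways, species 1 can invade but species 2 cannot.

species 1 excludes species 2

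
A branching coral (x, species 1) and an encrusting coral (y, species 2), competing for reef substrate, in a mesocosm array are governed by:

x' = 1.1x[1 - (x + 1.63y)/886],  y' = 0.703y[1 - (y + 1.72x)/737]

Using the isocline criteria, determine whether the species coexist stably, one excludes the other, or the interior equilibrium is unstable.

unstable coexistence (outcome depends on initial conditions)

Compare the nullcline intercepts: K1/α12 = 886/1.63 = 544 < K2 = 737; K2/α21 = 737/1.72 = 428 < K1 = 886.
Since both are reversed, neither can invade when rare; the interior point is a saddle.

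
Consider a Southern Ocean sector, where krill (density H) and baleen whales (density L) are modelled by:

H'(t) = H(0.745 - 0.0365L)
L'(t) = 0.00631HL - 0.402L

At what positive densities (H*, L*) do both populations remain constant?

H* ≈ 63.7, L* ≈ 20.4

Set dL/dt = 0 with L > 0: 0.00631H - 0.402 = 0, so H* = 0.402/0.00631 = 63.7.
Set dH/dt = 0 with H > 0: 0.745 - 0.0365L = 0, so L* = 0.745/0.0365 = 20.4.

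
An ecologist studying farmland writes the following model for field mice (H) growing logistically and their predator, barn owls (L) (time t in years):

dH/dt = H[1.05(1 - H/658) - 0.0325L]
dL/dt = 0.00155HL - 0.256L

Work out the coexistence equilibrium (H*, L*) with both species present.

From dL/dt = 0 with L > 0: 0.00155H* = 0.256, so H* = 165.
Substitute into dH/dt = 0: 1.05(1 - 165/658) = 0.0325L*.
The bracket is 0.749, giving L* = 0.786/0.0325 = 24.2.

H* ≈ 165, L* ≈ 24.2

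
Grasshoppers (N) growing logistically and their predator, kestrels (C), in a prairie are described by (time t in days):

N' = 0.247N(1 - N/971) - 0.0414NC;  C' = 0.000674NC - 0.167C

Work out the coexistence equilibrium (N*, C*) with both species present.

N* ≈ 248, C* ≈ 4.44

From dC/dt = 0 with C > 0: 0.000674N* = 0.167, so N* = 248.
Substitute into dN/dt = 0: 0.247(1 - 248/971) = 0.0414C*.
The bracket is 0.745, giving C* = 0.184/0.0414 = 4.44.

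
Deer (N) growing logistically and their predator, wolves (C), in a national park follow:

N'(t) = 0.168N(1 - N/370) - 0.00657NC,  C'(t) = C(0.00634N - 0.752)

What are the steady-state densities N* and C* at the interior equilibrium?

From dC/dt = 0 with C > 0: 0.00634N* = 0.752, so N* = 119.
Substitute into dN/dt = 0: 0.168(1 - 119/370) = 0.00657C*.
The bracket is 0.679, giving C* = 0.114/0.00657 = 17.4.

N* ≈ 119, C* ≈ 17.4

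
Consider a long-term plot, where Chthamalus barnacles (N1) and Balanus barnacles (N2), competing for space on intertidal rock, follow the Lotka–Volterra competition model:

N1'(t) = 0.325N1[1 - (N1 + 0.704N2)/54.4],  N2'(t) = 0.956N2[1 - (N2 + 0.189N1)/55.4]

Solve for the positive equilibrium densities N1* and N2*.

N1* ≈ 17.8, N2* ≈ 52

Setting both brackets to zero gives the nullclines N1 + 0.704N2 = 54.4 and 0.189N1 + N2 = 55.4.
Substituting N2 = 55.4 - 0.189N1 into the first: N1(1 - 0.704·0.189) = 54.4 - 0.704·55.4.
So N1* = 15.4/0.867 = 17.8, and then N2* = 55.4 - 0.189·17.8 = 52.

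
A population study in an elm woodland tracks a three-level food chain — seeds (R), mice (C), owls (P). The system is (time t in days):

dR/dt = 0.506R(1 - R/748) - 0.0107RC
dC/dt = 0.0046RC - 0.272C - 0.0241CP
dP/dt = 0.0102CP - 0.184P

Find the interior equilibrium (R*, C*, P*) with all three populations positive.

From dP/dt = 0: 0.0102C* = 0.184, so C* = 18.
From dR/dt = 0: 0.506(1 - R*/748) = 0.0107·18, giving R* = 748·(1 - 0.381) = 463.
From dC/dt = 0: 0.0046·463 - 0.272 = 0.0241P*, so P* = 1.86/0.0241 = 77.

R* ≈ 463, C* ≈ 18, P* ≈ 77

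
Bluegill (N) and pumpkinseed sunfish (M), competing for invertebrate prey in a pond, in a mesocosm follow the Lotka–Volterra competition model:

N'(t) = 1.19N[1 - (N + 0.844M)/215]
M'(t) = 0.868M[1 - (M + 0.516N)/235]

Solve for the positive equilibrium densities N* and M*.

N* ≈ 29.5, M* ≈ 220

Setting both brackets to zero gives the nullclines N + 0.844M = 215 and 0.516N + M = 235.
Substituting M = 235 - 0.516N into the first: N(1 - 0.844·0.516) = 215 - 0.844·235.
So N* = 16.7/0.564 = 29.5, and then M* = 235 - 0.516·29.5 = 220.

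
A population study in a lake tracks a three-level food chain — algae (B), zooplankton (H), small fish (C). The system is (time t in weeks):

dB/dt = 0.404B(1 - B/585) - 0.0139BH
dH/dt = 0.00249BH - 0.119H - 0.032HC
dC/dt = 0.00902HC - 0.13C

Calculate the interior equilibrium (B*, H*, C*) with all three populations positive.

B* ≈ 295, H* ≈ 14.4, C* ≈ 19.2

From dC/dt = 0: 0.00902H* = 0.13, so H* = 14.4.
From dB/dt = 0: 0.404(1 - B*/585) = 0.0139·14.4, giving B* = 585·(1 - 0.496) = 295.
From dH/dt = 0: 0.00249·295 - 0.119 = 0.032C*, so C* = 0.615/0.032 = 19.2.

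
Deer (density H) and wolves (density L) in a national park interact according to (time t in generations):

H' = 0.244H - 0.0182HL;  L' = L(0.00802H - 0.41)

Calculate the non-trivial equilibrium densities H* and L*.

H* ≈ 51.1, L* ≈ 13.4

Set dL/dt = 0 with L > 0: 0.00802H - 0.41 = 0, so H* = 0.41/0.00802 = 51.1.
Set dH/dt = 0 with H > 0: 0.244 - 0.0182L = 0, so L* = 0.244/0.0182 = 13.4.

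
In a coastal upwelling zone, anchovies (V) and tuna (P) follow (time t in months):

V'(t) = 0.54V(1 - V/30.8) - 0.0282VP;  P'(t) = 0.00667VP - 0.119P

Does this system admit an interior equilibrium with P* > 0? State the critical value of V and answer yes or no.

The predator equation gives dP/dt > 0 only when V > 0.119/0.00667 = 17.8.
Without the predator, V → K = 30.8. Since 30.8 > 17.8, the predator can invade and persist.

Threshold V = 17.8; K > 17.8, so yes, the predator persists.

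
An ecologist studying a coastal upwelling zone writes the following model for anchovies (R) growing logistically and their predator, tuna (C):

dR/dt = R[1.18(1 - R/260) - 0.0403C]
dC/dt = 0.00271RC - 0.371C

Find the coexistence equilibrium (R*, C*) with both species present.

From dC/dt = 0 with C > 0: 0.00271R* = 0.371, so R* = 137.
Substitute into dR/dt = 0: 1.18(1 - 137/260) = 0.0403C*.
The bracket is 0.473, giving C* = 0.559/0.0403 = 13.9.

R* ≈ 137, C* ≈ 13.9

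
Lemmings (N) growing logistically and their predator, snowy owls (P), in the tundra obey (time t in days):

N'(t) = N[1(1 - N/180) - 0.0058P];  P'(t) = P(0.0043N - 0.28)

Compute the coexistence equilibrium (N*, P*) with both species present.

N* ≈ 65.1, P* ≈ 110

From dP/dt = 0 with P > 0: 0.0043N* = 0.28, so N* = 65.1.
Substitute into dN/dt = 0: 1(1 - 65.1/180) = 0.0058P*.
The bracket is 0.638, giving P* = 0.638/0.0058 = 110.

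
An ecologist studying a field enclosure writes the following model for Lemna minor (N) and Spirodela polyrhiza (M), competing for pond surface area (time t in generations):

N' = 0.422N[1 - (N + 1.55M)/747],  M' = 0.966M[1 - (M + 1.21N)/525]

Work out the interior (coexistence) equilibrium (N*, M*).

N* ≈ 76.2, M* ≈ 433

Setting both brackets to zero gives the nullclines N + 1.55M = 747 and 1.21N + M = 525.
Substituting M = 525 - 1.21N into the first: N(1 - 1.55·1.21) = 747 - 1.55·525.
So N* = -66.8/-0.875 = 76.2, and then M* = 525 - 1.21·76.2 = 433.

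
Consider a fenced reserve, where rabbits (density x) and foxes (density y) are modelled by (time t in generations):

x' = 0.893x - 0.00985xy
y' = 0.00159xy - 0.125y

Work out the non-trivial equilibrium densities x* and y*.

Set dy/dt = 0 with y > 0: 0.00159x - 0.125 = 0, so x* = 0.125/0.00159 = 78.6.
Set dx/dt = 0 with x > 0: 0.893 - 0.00985y = 0, so y* = 0.893/0.00985 = 90.7.

x* ≈ 78.6, y* ≈ 90.7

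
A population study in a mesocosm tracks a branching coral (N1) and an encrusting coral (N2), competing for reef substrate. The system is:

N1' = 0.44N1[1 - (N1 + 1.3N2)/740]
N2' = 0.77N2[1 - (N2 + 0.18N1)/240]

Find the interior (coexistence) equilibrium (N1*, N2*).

N1* ≈ 559, N2* ≈ 139

Setting both brackets to zero gives the nullclines N1 + 1.3N2 = 740 and 0.18N1 + N2 = 240.
Substituting N2 = 240 - 0.18N1 into the first: N1(1 - 1.3·0.18) = 740 - 1.3·240.
So N1* = 428/0.766 = 559, and then N2* = 240 - 0.18·559 = 139.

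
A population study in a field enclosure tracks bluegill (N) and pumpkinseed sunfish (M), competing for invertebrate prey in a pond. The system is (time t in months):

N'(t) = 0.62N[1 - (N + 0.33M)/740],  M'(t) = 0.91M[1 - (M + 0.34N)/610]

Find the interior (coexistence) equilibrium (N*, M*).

N* ≈ 607, M* ≈ 404

Setting both brackets to zero gives the nullclines N + 0.33M = 740 and 0.34N + M = 610.
Substituting M = 610 - 0.34N into the first: N(1 - 0.33·0.34) = 740 - 0.33·610.
So N* = 539/0.888 = 607, and then M* = 610 - 0.34·607 = 404.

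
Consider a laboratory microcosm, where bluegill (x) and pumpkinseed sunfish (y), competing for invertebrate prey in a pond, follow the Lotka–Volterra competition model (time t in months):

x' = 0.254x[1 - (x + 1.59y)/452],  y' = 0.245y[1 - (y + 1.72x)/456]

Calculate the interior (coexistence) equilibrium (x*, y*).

x* ≈ 157, y* ≈ 185

Setting both brackets to zero gives the nullclines x + 1.59y = 452 and 1.72x + y = 456.
Substituting y = 456 - 1.72x into the first: x(1 - 1.59·1.72) = 452 - 1.59·456.
So x* = -273/-1.73 = 157, and then y* = 456 - 1.72·157 = 185.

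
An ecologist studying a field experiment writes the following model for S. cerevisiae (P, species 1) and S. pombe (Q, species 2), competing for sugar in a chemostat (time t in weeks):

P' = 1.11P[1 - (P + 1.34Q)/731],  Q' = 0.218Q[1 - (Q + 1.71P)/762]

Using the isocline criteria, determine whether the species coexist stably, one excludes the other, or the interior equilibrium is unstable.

Compare the nullcline intercepts: K1/α12 = 731/1.34 = 546 < K2 = 762; K2/α21 = 762/1.71 = 446 < K1 = 731.
Since both are reversed, neither can invade when rare; the interior point is a saddle.

unstable coexistence (outcome depends on initial conditions)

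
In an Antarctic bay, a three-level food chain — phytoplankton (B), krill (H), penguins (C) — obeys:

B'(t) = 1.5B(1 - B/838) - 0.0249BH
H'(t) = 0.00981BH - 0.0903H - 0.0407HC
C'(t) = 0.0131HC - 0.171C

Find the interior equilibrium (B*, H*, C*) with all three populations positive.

From dC/dt = 0: 0.0131H* = 0.171, so H* = 13.1.
From dB/dt = 0: 1.5(1 - B*/838) = 0.0249·13.1, giving B* = 838·(1 - 0.217) = 656.
From dH/dt = 0: 0.00981·656 - 0.0903 = 0.0407C*, so C* = 6.35/0.0407 = 156.

B* ≈ 656, H* ≈ 13.1, C* ≈ 156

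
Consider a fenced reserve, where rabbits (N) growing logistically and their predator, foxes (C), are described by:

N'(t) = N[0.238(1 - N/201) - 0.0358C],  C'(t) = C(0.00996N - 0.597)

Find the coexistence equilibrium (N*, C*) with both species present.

N* ≈ 59.9, C* ≈ 4.67

From dC/dt = 0 with C > 0: 0.00996N* = 0.597, so N* = 59.9.
Substitute into dN/dt = 0: 0.238(1 - 59.9/201) = 0.0358C*.
The bracket is 0.702, giving C* = 0.167/0.0358 = 4.67.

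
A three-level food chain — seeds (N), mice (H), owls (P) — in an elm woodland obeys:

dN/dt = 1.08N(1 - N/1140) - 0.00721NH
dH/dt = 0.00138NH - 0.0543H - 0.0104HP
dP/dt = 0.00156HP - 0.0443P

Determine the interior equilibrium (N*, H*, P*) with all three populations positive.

N* ≈ 924, H* ≈ 28.4, P* ≈ 117

From dP/dt = 0: 0.00156H* = 0.0443, so H* = 28.4.
From dN/dt = 0: 1.08(1 - N*/1140) = 0.00721·28.4, giving N* = 1140·(1 - 0.19) = 924.
From dH/dt = 0: 0.00138·924 - 0.0543 = 0.0104P*, so P* = 1.22/0.0104 = 117.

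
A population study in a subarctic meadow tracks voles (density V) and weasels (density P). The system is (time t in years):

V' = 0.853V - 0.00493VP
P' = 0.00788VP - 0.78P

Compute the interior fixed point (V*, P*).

V* ≈ 99, P* ≈ 173

Set dP/dt = 0 with P > 0: 0.00788V - 0.78 = 0, so V* = 0.78/0.00788 = 99.
Set dV/dt = 0 with V > 0: 0.853 - 0.00493P = 0, so P* = 0.853/0.00493 = 173.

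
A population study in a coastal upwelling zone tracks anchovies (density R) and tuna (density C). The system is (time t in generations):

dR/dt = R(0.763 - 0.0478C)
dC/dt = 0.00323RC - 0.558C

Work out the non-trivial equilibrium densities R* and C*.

R* ≈ 173, C* ≈ 16

Set dC/dt = 0 with C > 0: 0.00323R - 0.558 = 0, so R* = 0.558/0.00323 = 173.
Set dR/dt = 0 with R > 0: 0.763 - 0.0478C = 0, so C* = 0.763/0.0478 = 16.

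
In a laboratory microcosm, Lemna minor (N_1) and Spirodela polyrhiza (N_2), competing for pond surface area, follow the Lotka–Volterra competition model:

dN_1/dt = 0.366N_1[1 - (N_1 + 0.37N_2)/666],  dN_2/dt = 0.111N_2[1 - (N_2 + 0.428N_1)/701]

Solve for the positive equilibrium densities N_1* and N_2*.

N_1* ≈ 483, N_2* ≈ 494

Setting both brackets to zero gives the nullclines N_1 + 0.37N_2 = 666 and 0.428N_1 + N_2 = 701.
Substituting N_2 = 701 - 0.428N_1 into the first: N_1(1 - 0.37·0.428) = 666 - 0.37·701.
So N_1* = 407/0.842 = 483, and then N_2* = 701 - 0.428·483 = 494.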